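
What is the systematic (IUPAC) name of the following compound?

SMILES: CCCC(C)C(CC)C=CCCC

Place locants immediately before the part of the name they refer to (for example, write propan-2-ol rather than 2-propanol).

The longest carbon chain that includes the multiple bond has 10 carbons, so the parent hydride is decane.
The chain contains a C=C double bond, so the unsaturation ending is -ene.
The numbering direction is chosen so that numbering from this end puts the double bond at C-4 rather than C-6.
This places the double bond between C-4 and C-5; an ethyl group at C-6; a methyl group at C-7.
The substituents are ordered alphabetically, ignoring any di-/tri- multipliers.
The name is 6-ethyl-7-methyldec-4-ene.

6-ethyl-7-methyldec-4-ene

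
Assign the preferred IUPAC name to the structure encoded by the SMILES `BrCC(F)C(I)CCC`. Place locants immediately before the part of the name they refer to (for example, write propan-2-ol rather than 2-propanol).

The longest carbon chain is 6 atoms: the parent is hexane.
The numbering direction is chosen so that the substituent locant set {1,2,3} is lower than {4,5,6} at the first point of difference.
This places a bromo group at C-1; a fluoro group at C-2; an iodo group at C-3.
Prefixes are listed alphabetically: bromo, fluoro, iodo.
The name is 1-bromo-2-fluoro-3-iodohexane.

1-bromo-2-fluoro-3-iodohexane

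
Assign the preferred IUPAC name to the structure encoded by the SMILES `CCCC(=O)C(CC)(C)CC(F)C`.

The longest chain bearing the carbonyl is 8 carbons long (octane).
The principal characteristic group is a ketone (C=O on an internal carbon), named with the suffix -one.
Choose the numbering such that numbering from this end puts the carbonyl group at C-4 rather than C-5.
This places the carbonyl at C-4; an ethyl group at C-5; a fluoro group at C-7; a methyl group at C-5.
The substituents are ordered alphabetically, ignoring any di-/tri- multipliers.
Assembling the pieces gives 5-ethyl-7-fluoro-5-methyloctan-4-one.

5-ethyl-7-fluoro-5-methyloctan-4-one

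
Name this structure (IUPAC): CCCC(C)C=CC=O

The longest chain bearing the –CHO group and the multiple bond is 7 carbons long (heptane).
The highest-priority functional group is an aldehyde (terminal –CHO), so the name ends in -al.
There is one C=C double bond, indicated by the ending -ene.
Number the chain so that the aldehyde carbon is C-1 by definition.
With this numbering: the double bond between C-2 and C-3; a methyl group at C-4.
Assembling the pieces gives 4-methylhept-2-enal.

4-methylhept-2-enal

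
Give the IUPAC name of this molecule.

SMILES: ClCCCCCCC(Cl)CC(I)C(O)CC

6,12-dichloro-4-iodododecan-3-ol

Counting along the main chain through the –OH group gives 12 carbons: the parent is dodecane.
The principal characteristic group is an alcohol (–OH), named with the suffix -ol.
Choose the numbering such that numbering from this end puts the hydroxyl group at C-3 rather than C-10.
This places the hydroxyl at C-3; chloro groups at C-6 and C-12; an iodo group at C-4.
The substituents are ordered alphabetically, ignoring any di-/tri- multipliers.
The name is 6,12-dichloro-4-iodododecan-3-ol.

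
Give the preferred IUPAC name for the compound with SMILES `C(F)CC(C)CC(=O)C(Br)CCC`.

The longest carbon chain that includes the carbonyl has 9 carbons, so the parent hydride is nonane.
The principal characteristic group is a ketone (C=O on an internal carbon), named with the suffix -one.
Number the chain so that the substituent locant set {1,3,6} is lower than {4,7,9} at the first point of difference.
That gives the carbonyl at C-5; a bromo group at C-6; a fluoro group at C-1; a methyl group at C-3.
The substituents are ordered alphabetically, ignoring any di-/tri- multipliers.
The name is 6-bromo-1-fluoro-3-methylnonan-5-one.

6-bromo-1-fluoro-3-methylnonan-5-one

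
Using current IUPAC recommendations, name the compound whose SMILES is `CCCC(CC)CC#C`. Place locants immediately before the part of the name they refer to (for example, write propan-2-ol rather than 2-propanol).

4-ethylhept-1-yne

The longest chain bearing the multiple bond is 7 carbons long (heptane).
A C≡C triple bond in the chain gives the infix -yne-.
Choose the numbering such that numbering from this end puts the triple bond at C-1 rather than C-6.
This places the triple bond between C-1 and C-2; an ethyl group at C-4.
The name is 4-ethylhept-1-yne.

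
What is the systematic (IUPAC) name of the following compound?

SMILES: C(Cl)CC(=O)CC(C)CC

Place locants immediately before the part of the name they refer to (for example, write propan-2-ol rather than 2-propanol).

1-chloro-5-methylheptan-3-one

Counting along the main chain through the carbonyl gives 7 carbons: the parent is heptane.
The highest-priority functional group is a ketone (C=O on an internal carbon), so the name ends in -one.
Choose the numbering such that numbering from this end puts the carbonyl group at C-3 rather than C-5.
With this numbering: the carbonyl at C-3; a chloro group at C-1; a methyl group at C-5.
The substituents are ordered alphabetically, ignoring any di-/tri- multipliers.
Putting it together: 1-chloro-5-methylheptan-3-one.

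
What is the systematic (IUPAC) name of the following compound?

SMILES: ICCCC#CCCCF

Counting along the main chain through the multiple bond gives 8 carbons: the parent is octane.
The chain contains a C≡C triple bond, so the unsaturation ending is -yne.
Number the chain so that the locant sets are identical either way, so the alphabetically earlier fluoro substituent takes the lower locant (1 rather than 8).
This places the triple bond between C-4 and C-5; a fluoro group at C-1; an iodo group at C-8.
The substituents are ordered alphabetically, ignoring any di-/tri- multipliers.
Putting it together: 1-fluoro-8-iodooct-4-yne.

1-fluoro-8-iodooct-4-yne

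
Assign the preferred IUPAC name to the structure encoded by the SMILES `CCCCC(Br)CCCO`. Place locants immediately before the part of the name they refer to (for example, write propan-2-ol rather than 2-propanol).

Counting along the main chain through the –OH group gives 8 carbons: the parent is octane.
The principal characteristic group is an alcohol (–OH), named with the suffix -ol.
Choose the numbering such that numbering from this end puts the hydroxyl group at C-1 rather than C-8.
This places the hydroxyl at C-1; a bromo group at C-4.
Assembling the pieces gives 4-bromooctan-1-ol.

4-bromooctan-1-ol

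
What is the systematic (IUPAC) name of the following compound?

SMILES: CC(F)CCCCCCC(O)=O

Counting along the main chain through the –COOH group gives 9 carbons: the parent is nonane.
The principal characteristic group is a carboxylic acid (terminal –COOH), named with the suffix -oic acid.
Number the chain so that the carboxylic acid carbon is C-1 by definition.
With this numbering: a fluoro group at C-8.
Putting it together: 8-fluorononanoic acid.

8-fluorononanoic acid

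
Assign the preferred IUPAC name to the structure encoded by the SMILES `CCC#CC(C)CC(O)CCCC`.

The longest chain bearing the –OH group and the multiple bond is 11 carbons long (undecane).
An alcohol (–OH) is the principal characteristic group, giving the suffix -ol.
There is one C≡C triple bond, indicated by the ending -yne.
Number the chain so that numbering from this end puts the hydroxyl group at C-5 rather than C-7.
With this numbering: the hydroxyl at C-5; the triple bond between C-8 and C-9; a methyl group at C-7.
Assembling the pieces gives 7-methylundec-8-yn-5-ol.

7-methylundec-8-yn-5-ol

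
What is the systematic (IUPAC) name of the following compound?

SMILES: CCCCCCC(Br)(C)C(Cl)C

The longest continuous carbon chain has 9 atoms, so the parent hydride is nonane.
The numbering direction is chosen so that the substituent locant set {2,3,3} is lower than {7,7,8} at the first point of difference.
That gives a bromo group at C-3; a chloro group at C-2; a methyl group at C-3.
The substituents are ordered alphabetically, ignoring any di-/tri- multipliers.
The name is 3-bromo-2-chloro-3-methylnonane.

3-bromo-2-chloro-3-methylnonane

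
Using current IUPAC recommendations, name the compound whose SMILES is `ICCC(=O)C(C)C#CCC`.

1-iodo-4-methyloct-5-yn-3-one

The longest chain bearing the carbonyl and the multiple bond is 8 carbons long (octane).
A ketone (C=O on an internal carbon) is the principal characteristic group, giving the suffix -one.
There is one C≡C triple bond, indicated by the ending -yne.
Choose the numbering such that numbering from this end puts the carbonyl group at C-3 rather than C-6.
That gives the carbonyl at C-3; the triple bond between C-5 and C-6; an iodo group at C-1; a methyl group at C-4.
Prefixes are listed alphabetically: iodo, methyl.
Putting it together: 1-iodo-4-methyloct-5-yn-3-one.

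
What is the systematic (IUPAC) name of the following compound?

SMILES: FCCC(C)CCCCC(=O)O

Counting along the main chain through the –COOH group gives 8 carbons: the parent is octane.
A carboxylic acid (terminal –COOH) is the principal characteristic group, giving the suffix -oic acid.
Number the chain so that the carboxylic acid carbon is C-1 by definition.
With this numbering: a fluoro group at C-8; a methyl group at C-6.
Substituent prefixes are cited in alphabetical order (multiplying prefixes like di-/tri- are ignored for ordering).
The name is 8-fluoro-6-methyloctanoic acid.

8-fluoro-6-methyloctanoic acid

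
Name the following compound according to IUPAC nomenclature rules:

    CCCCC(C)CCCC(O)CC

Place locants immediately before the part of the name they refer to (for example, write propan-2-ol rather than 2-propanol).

The longest carbon chain that includes the –OH group has 11 carbons, so the parent hydride is undecane.
The principal characteristic group is an alcohol (–OH), named with the suffix -ol.
Choose the numbering such that numbering from this end puts the hydroxyl group at C-3 rather than C-9.
With this numbering: the hydroxyl at C-3; a methyl group at C-7.
Assembling the pieces gives 7-methylundecan-3-ol.

7-methylundecan-3-ol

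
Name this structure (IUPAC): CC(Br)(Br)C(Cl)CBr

1,3,3-tribromo-2-chlorobutane

The longest continuous carbon chain has 4 atoms, so the parent hydride is butane.
Choose the numbering such that the substituent locant set {1,2,3,3} is lower than {2,2,3,4} at the first point of difference.
This places bromo groups at C-1 and C-3 (×2); a chloro group at C-2.
Prefixes are listed alphabetically: bromo, chloro.
Assembling the pieces gives 1,3,3-tribromo-2-chlorobutane.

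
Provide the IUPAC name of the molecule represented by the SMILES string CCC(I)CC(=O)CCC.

6-iodooctan-4-one

Counting along the main chain through the carbonyl gives 8 carbons: the parent is octane.
The principal characteristic group is a ketone (C=O on an internal carbon), named with the suffix -one.
Choose the numbering such that numbering from this end puts the carbonyl group at C-4 rather than C-5.
That gives the carbonyl at C-4; an iodo group at C-6.
Putting it together: 6-iodooctan-4-one.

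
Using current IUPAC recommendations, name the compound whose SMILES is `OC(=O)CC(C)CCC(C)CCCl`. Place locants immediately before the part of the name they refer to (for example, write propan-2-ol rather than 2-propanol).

The longest carbon chain that includes the –COOH group has 8 carbons, so the parent hydride is octane.
The highest-priority functional group is a carboxylic acid (terminal –COOH), so the name ends in -oic acid.
The numbering direction is chosen so that the carboxylic acid carbon is C-1 by definition.
This places a chloro group at C-8; methyl groups at C-3 and C-6.
The substituents are ordered alphabetically, ignoring any di-/tri- multipliers.
Assembling the pieces gives 8-chloro-3,6-dimethyloctanoic acid.

8-chloro-3,6-dimethyloctanoic acid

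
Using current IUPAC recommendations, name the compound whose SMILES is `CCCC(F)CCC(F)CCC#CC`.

The longest carbon chain that includes the multiple bond has 12 carbons, so the parent hydride is dodecane.
A C≡C triple bond in the chain gives the infix -yne-.
Choose the numbering such that numbering from this end puts the triple bond at C-2 rather than C-10.
That gives the triple bond between C-2 and C-3; fluoro groups at C-6 and C-9.
Putting it together: 6,9-difluorododec-2-yne.

6,9-difluorododec-2-yne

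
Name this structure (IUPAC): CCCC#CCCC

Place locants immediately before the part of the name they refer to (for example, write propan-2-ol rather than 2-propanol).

The longest carbon chain that includes the multiple bond has 8 carbons, so the parent hydride is octane.
There is one C≡C triple bond, indicated by the ending -yne.
Both numbering directions give the same locant set; either may be used.
With this numbering: the triple bond between C-4 and C-5.
The name is oct-4-yne.

oct-4-yne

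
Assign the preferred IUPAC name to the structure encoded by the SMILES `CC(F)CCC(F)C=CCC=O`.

5,8-difluoronon-3-enal

Counting along the main chain through the –CHO group and the multiple bond gives 9 carbons: the parent is nonane.
An aldehyde (terminal –CHO) is the principal characteristic group, giving the suffix -al.
A C=C double bond in the chain gives the infix -ene-.
The numbering direction is chosen so that the aldehyde carbon is C-1 by definition.
This places the double bond between C-3 and C-4; fluoro groups at C-5 and C-8.
Putting it together: 5,8-difluoronon-3-enal.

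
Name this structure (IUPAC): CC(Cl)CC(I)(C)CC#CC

7-chloro-5-iodo-5-methyloct-2-yne

Counting along the main chain through the multiple bond gives 8 carbons: the parent is octane.
There is one C≡C triple bond, indicated by the ending -yne.
Number the chain so that numbering from this end puts the triple bond at C-2 rather than C-6.
With this numbering: the triple bond between C-2 and C-3; a chloro group at C-7; an iodo group at C-5; a methyl group at C-5.
Prefixes are listed alphabetically: chloro, iodo, methyl.
Assembling the pieces gives 7-chloro-5-iodo-5-methyloct-2-yne.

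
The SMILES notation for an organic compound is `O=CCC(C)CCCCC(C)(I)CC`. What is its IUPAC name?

8-iodo-3,8-dimethyldecanal

The longest carbon chain that includes the –CHO group has 10 carbons, so the parent hydride is decane.
The highest-priority functional group is an aldehyde (terminal –CHO), so the name ends in -al.
Number the chain so that the aldehyde carbon is C-1 by definition.
That gives an iodo group at C-8; methyl groups at C-3 and C-8.
Substituent prefixes are cited in alphabetical order (multiplying prefixes like di-/tri- are ignored for ordering).
Assembling the pieces gives 8-iodo-3,8-dimethyldecanal.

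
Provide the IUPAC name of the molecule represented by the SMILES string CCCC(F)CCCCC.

4-fluorononane

The longest carbon chain is 9 atoms: the parent is nonane.
The numbering direction is chosen so that the substituent locant set {4} is lower than {6} at the first point of difference.
That gives a fluoro group at C-4.
The name is 4-fluorononane.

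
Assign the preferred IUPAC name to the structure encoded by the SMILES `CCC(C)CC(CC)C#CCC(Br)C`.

2-bromo-6-ethyl-8-methyldec-4-yne

The longest chain bearing the multiple bond is 10 carbons long (decane).
There is one C≡C triple bond, indicated by the ending -yne.
Number the chain so that numbering from this end puts the triple bond at C-4 rather than C-6.
That gives the triple bond between C-4 and C-5; a bromo group at C-2; an ethyl group at C-6; a methyl group at C-8.
Substituent prefixes are cited in alphabetical order (multiplying prefixes like di-/tri- are ignored for ordering).
The name is 2-bromo-6-ethyl-8-methyldec-4-yne.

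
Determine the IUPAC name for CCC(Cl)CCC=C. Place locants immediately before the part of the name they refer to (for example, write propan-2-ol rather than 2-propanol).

5-chlorohept-1-ene

The longest chain bearing the multiple bond is 7 carbons long (heptane).
The chain contains a C=C double bond, so the unsaturation ending is -ene.
The numbering direction is chosen so that numbering from this end puts the double bond at C-1 rather than C-6.
This places the double bond between C-1 and C-2; a chloro group at C-5.
Putting it together: 5-chlorohept-1-ene.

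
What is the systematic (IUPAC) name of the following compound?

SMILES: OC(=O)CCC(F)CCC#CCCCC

4-fluorododec-7-ynoic acid

The longest chain bearing the –COOH group and the multiple bond is 12 carbons long (dodecane).
A carboxylic acid (terminal –COOH) is the principal characteristic group, giving the suffix -oic acid.
The chain contains a C≡C triple bond, so the unsaturation ending is -yne.
Choose the numbering such that the carboxylic acid carbon is C-1 by definition.
With this numbering: the triple bond between C-7 and C-8; a fluoro group at C-4.
Putting it together: 4-fluorododec-7-ynoic acid.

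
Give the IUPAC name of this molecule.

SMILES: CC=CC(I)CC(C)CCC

4-iodo-6-methylnon-2-ene

The longest carbon chain that includes the multiple bond has 9 carbons, so the parent hydride is nonane.
There is one C=C double bond, indicated by the ending -ene.
Choose the numbering such that numbering from this end puts the double bond at C-2 rather than C-7.
This places the double bond between C-2 and C-3; an iodo group at C-4; a methyl group at C-6.
Substituent prefixes are cited in alphabetical order (multiplying prefixes like di-/tri- are ignored for ordering).
The name is 4-iodo-6-methylnon-2-ene.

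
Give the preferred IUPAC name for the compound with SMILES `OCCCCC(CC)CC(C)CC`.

Counting along the main chain through the –OH group gives 9 carbons: the parent is nonane.
An alcohol (–OH) is the principal characteristic group, giving the suffix -ol.
Number the chain so that numbering from this end puts the hydroxyl group at C-1 rather than C-9.
This places the hydroxyl at C-1; an ethyl group at C-5; a methyl group at C-7.
The substituents are ordered alphabetically, ignoring any di-/tri- multipliers.
The name is 5-ethyl-7-methylnonan-1-ol.

5-ethyl-7-methylnonan-1-ol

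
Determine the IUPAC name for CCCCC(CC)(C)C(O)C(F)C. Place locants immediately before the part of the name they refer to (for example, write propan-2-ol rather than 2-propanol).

The longest carbon chain that includes the –OH group has 8 carbons, so the parent hydride is octane.
The principal characteristic group is an alcohol (–OH), named with the suffix -ol.
Choose the numbering such that numbering from this end puts the hydroxyl group at C-3 rather than C-6.
This places the hydroxyl at C-3; an ethyl group at C-4; a fluoro group at C-2; a methyl group at C-4.
The substituents are ordered alphabetically, ignoring any di-/tri- multipliers.
Putting it together: 4-ethyl-2-fluoro-4-methyloctan-3-ol.

4-ethyl-2-fluoro-4-methyloctan-3-ol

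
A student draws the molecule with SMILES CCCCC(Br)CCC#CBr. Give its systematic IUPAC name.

1,5-dibromonon-1-yne

The longest carbon chain that includes the multiple bond has 9 carbons, so the parent hydride is nonane.
There is one C≡C triple bond, indicated by the ending -yne.
Choose the numbering such that numbering from this end puts the triple bond at C-1 rather than C-8.
This places the triple bond between C-1 and C-2; bromo groups at C-1 and C-5.
Assembling the pieces gives 1,5-dibromonon-1-yne.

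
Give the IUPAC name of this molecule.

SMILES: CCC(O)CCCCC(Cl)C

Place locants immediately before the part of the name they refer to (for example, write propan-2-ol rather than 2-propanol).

The longest chain bearing the –OH group is 9 carbons long (nonane).
The highest-priority functional group is an alcohol (–OH), so the name ends in -ol.
Number the chain so that numbering from this end puts the hydroxyl group at C-3 rather than C-7.
This places the hydroxyl at C-3; a chloro group at C-8.
Assembling the pieces gives 8-chlorononan-3-ol.

8-chlorononan-3-ol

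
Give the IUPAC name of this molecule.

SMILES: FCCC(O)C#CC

The longest chain bearing the –OH group and the multiple bond is 6 carbons long (hexane).
An alcohol (–OH) is the principal characteristic group, giving the suffix -ol.
There is one C≡C triple bond, indicated by the ending -yne.
Choose the numbering such that numbering from this end puts the hydroxyl group at C-3 rather than C-4.
That gives the hydroxyl at C-3; the triple bond between C-4 and C-5; a fluoro group at C-1.
The name is 1-fluorohex-4-yn-3-ol.

1-fluorohex-4-yn-3-ol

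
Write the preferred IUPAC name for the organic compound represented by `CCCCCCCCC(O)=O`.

nonanoic acid

The longest chain bearing the –COOH group is 9 carbons long (nonane).
A carboxylic acid (terminal –COOH) is the principal characteristic group, giving the suffix -oic acid.
Choose the numbering such that the carboxylic acid carbon is C-1 by definition.
Assembling the pieces gives nonanoic acid.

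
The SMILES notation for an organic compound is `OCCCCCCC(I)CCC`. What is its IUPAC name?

7-iododecan-1-ol

Counting along the main chain through the –OH group gives 10 carbons: the parent is decane.
An alcohol (–OH) is the principal characteristic group, giving the suffix -ol.
Choose the numbering such that numbering from this end puts the hydroxyl group at C-1 rather than C-10.
That gives the hydroxyl at C-1; an iodo group at C-7.
The name is 7-iododecan-1-ol.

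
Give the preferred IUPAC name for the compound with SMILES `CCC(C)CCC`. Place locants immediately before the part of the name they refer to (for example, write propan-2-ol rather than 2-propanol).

3-methylhexane

The longest continuous carbon chain has 6 atoms, so the parent hydride is hexane.
The numbering direction is chosen so that the substituent locant set {3} is lower than {4} at the first point of difference.
This places a methyl group at C-3.
Putting it together: 3-methylhexane.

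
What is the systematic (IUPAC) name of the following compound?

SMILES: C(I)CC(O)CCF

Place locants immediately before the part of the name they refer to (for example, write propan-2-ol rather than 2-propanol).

Counting along the main chain through the –OH group gives 5 carbons: the parent is pentane.
The highest-priority functional group is an alcohol (–OH), so the name ends in -ol.
Choose the numbering such that the locant sets are identical either way, so the alphabetically earlier fluoro substituent takes the lower locant (1 rather than 5).
That gives the hydroxyl at C-3; a fluoro group at C-1; an iodo group at C-5.
The substituents are ordered alphabetically, ignoring any di-/tri- multipliers.
The name is 1-fluoro-5-iodopentan-3-ol.

1-fluoro-5-iodopentan-3-ol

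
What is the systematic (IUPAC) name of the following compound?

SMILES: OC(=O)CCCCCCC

octanoic acid

Counting along the main chain through the –COOH group gives 8 carbons: the parent is octane.
The highest-priority functional group is a carboxylic acid (terminal –COOH), so the name ends in -oic acid.
The numbering direction is chosen so that the carboxylic acid carbon is C-1 by definition.
The name is octanoic acid.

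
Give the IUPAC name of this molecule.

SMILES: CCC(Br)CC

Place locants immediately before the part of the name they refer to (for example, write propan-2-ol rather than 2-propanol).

The longest carbon chain is 5 atoms: the parent is pentane.
The molecule is symmetric, so either numbering direction gives the same locants.
This places a bromo group at C-3.
Putting it together: 3-bromopentane.

3-bromopentane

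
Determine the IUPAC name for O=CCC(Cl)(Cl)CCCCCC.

Counting along the main chain through the –CHO group gives 9 carbons: the parent is nonane.
The highest-priority functional group is an aldehyde (terminal –CHO), so the name ends in -al.
Choose the numbering such that the aldehyde carbon is C-1 by definition.
This places two chloro groups at C-3.
Putting it together: 3,3-dichlorononanal.

3,3-dichlorononanal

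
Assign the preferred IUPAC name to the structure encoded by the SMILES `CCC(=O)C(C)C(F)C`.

5-fluoro-4-methylhexan-3-one

The longest carbon chain that includes the carbonyl has 6 carbons, so the parent hydride is hexane.
The highest-priority functional group is a ketone (C=O on an internal carbon), so the name ends in -one.
Number the chain so that numbering from this end puts the carbonyl group at C-3 rather than C-4.
This places the carbonyl at C-3; a fluoro group at C-5; a methyl group at C-4.
Substituent prefixes are cited in alphabetical order (multiplying prefixes like di-/tri- are ignored for ordering).
Putting it together: 5-fluoro-4-methylhexan-3-one.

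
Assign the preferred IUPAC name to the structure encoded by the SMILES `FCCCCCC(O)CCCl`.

1-chloro-8-fluorooctan-3-ol

Counting along the main chain through the –OH group gives 8 carbons: the parent is octane.
An alcohol (–OH) is the principal characteristic group, giving the suffix -ol.
Choose the numbering such that numbering from this end puts the hydroxyl group at C-3 rather than C-6.
That gives the hydroxyl at C-3; a chloro group at C-1; a fluoro group at C-8.
Prefixes are listed alphabetically: chloro, fluoro.
Assembling the pieces gives 1-chloro-8-fluorooctan-3-ol.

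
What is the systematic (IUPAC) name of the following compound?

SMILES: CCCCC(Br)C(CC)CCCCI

The parent chain contains 10 carbons (decane).
Choose the numbering such that the substituent locant set {1,5,6} is lower than {5,6,10} at the first point of difference.
This places a bromo group at C-6; an ethyl group at C-5; an iodo group at C-1.
Prefixes are listed alphabetically: bromo, ethyl, iodo.
The name is 6-bromo-5-ethyl-1-iododecane.

6-bromo-5-ethyl-1-iododecane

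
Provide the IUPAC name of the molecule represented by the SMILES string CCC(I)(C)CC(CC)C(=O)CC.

The longest carbon chain that includes the carbonyl has 8 carbons, so the parent hydride is octane.
A ketone (C=O on an internal carbon) is the principal characteristic group, giving the suffix -one.
Choose the numbering such that numbering from this end puts the carbonyl group at C-3 rather than C-6.
This places the carbonyl at C-3; an ethyl group at C-4; an iodo group at C-6; a methyl group at C-6.
The substituents are ordered alphabetically, ignoring any di-/tri- multipliers.
The name is 4-ethyl-6-iodo-6-methyloctan-3-one.

4-ethyl-6-iodo-6-methyloctan-3-one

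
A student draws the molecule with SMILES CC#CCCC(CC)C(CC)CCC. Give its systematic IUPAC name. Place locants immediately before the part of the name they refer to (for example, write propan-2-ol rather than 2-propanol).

Counting along the main chain through the multiple bond gives 10 carbons: the parent is decane.
The chain contains a C≡C triple bond, so the unsaturation ending is -yne.
Number the chain so that numbering from this end puts the triple bond at C-2 rather than C-8.
This places the triple bond between C-2 and C-3; ethyl groups at C-6 and C-7.
Assembling the pieces gives 6,7-diethyldec-2-yne.

6,7-diethyldec-2-yne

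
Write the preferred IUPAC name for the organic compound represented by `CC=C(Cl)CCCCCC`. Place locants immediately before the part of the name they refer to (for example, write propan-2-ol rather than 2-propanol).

3-chloronon-2-ene

Counting along the main chain through the multiple bond gives 9 carbons: the parent is nonane.
A C=C double bond in the chain gives the infix -ene-.
Choose the numbering such that numbering from this end puts the double bond at C-2 rather than C-7.
With this numbering: the double bond between C-2 and C-3; a chloro group at C-3.
Putting it together: 3-chloronon-2-ene.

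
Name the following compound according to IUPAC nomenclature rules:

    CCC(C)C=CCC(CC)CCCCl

10-chloro-7-ethyl-3-methyldec-4-ene

The longest carbon chain that includes the multiple bond has 10 carbons, so the parent hydride is decane.
A C=C double bond in the chain gives the infix -ene-.
The numbering direction is chosen so that numbering from this end puts the double bond at C-4 rather than C-6.
With this numbering: the double bond between C-4 and C-5; a chloro group at C-10; an ethyl group at C-7; a methyl group at C-3.
Prefixes are listed alphabetically: chloro, ethyl, methyl.
Putting it together: 10-chloro-7-ethyl-3-methyldec-4-ene.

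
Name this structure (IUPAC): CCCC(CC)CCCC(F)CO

6-ethyl-2-fluorononan-1-ol

Counting along the main chain through the –OH group gives 9 carbons: the parent is nonane.
The principal characteristic group is an alcohol (–OH), named with the suffix -ol.
The numbering direction is chosen so that numbering from this end puts the hydroxyl group at C-1 rather than C-9.
This places the hydroxyl at C-1; an ethyl group at C-6; a fluoro group at C-2.
Substituent prefixes are cited in alphabetical order (multiplying prefixes like di-/tri- are ignored for ordering).
The name is 6-ethyl-2-fluorononan-1-ol.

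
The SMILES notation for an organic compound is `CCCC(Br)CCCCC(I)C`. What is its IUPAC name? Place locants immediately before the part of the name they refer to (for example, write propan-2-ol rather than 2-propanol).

7-bromo-2-iododecane

The longest carbon chain is 10 atoms: the parent is decane.
Number the chain so that the substituent locant set {2,7} is lower than {4,9} at the first point of difference.
That gives a bromo group at C-7; an iodo group at C-2.
The substituents are ordered alphabetically, ignoring any di-/tri- multipliers.
Assembling the pieces gives 7-bromo-2-iododecane.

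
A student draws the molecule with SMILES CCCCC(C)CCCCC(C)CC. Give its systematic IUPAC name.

3,8-dimethyldodecane

The longest carbon chain is 12 atoms: the parent is dodecane.
Choose the numbering such that the substituent locant set {3,8} is lower than {5,10} at the first point of difference.
This places methyl groups at C-3 and C-8.
Assembling the pieces gives 3,8-dimethyldodecane.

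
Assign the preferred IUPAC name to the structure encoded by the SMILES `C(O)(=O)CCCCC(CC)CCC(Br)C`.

9-bromo-6-ethyldecanoic acid

The longest carbon chain that includes the –COOH group has 10 carbons, so the parent hydride is decane.
A carboxylic acid (terminal –COOH) is the principal characteristic group, giving the suffix -oic acid.
Number the chain so that the carboxylic acid carbon is C-1 by definition.
That gives a bromo group at C-9; an ethyl group at C-6.
Substituent prefixes are cited in alphabetical order (multiplying prefixes like di-/tri- are ignored for ordering).
Assembling the pieces gives 9-bromo-6-ethyldecanoic acid.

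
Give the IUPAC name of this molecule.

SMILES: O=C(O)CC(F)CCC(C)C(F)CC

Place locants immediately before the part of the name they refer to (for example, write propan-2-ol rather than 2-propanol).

The longest chain bearing the –COOH group is 9 carbons long (nonane).
A carboxylic acid (terminal –COOH) is the principal characteristic group, giving the suffix -oic acid.
Number the chain so that the carboxylic acid carbon is C-1 by definition.
That gives fluoro groups at C-3 and C-7; a methyl group at C-6.
Prefixes are listed alphabetically: fluoro, methyl.
Assembling the pieces gives 3,7-difluoro-6-methylnonanoic acid.

3,7-difluoro-6-methylnonanoic acid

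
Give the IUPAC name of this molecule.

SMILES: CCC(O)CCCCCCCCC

The longest chain bearing the –OH group is 12 carbons long (dodecane).
The highest-priority functional group is an alcohol (–OH), so the name ends in -ol.
Number the chain so that numbering from this end puts the hydroxyl group at C-3 rather than C-10.
That gives the hydroxyl at C-3.
The name is dodecan-3-ol.

dodecan-3-ol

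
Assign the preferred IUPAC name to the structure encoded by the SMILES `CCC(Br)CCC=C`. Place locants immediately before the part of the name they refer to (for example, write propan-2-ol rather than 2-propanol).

5-bromohept-1-ene

The longest chain bearing the multiple bond is 7 carbons long (heptane).
There is one C=C double bond, indicated by the ending -ene.
Number the chain so that numbering from this end puts the double bond at C-1 rather than C-6.
That gives the double bond between C-1 and C-2; a bromo group at C-5.
Putting it together: 5-bromohept-1-ene.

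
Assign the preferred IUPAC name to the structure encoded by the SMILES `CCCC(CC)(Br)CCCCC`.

The parent chain contains 9 carbons (nonane).
Choose the numbering such that the substituent locant set {4,4} is lower than {6,6} at the first point of difference.
With this numbering: a bromo group at C-4; an ethyl group at C-4.
Substituent prefixes are cited in alphabetical order (multiplying prefixes like di-/tri- are ignored for ordering).
The name is 4-bromo-4-ethylnonane.

4-bromo-4-ethylnonane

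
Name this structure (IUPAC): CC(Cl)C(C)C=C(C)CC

Counting along the main chain through the multiple bond gives 7 carbons: the parent is heptane.
The chain contains a C=C double bond, so the unsaturation ending is -ene.
Number the chain so that numbering from this end puts the double bond at C-3 rather than C-4.
This places the double bond between C-3 and C-4; a chloro group at C-6; methyl groups at C-3 and C-5.
The substituents are ordered alphabetically, ignoring any di-/tri- multipliers.
Putting it together: 6-chloro-3,5-dimethylhept-3-ene.

6-chloro-3,5-dimethylhept-3-ene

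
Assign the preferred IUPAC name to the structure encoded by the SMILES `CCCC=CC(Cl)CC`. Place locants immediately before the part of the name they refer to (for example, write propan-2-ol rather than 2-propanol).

The longest carbon chain that includes the multiple bond has 8 carbons, so the parent hydride is octane.
The chain contains a C=C double bond, so the unsaturation ending is -ene.
The numbering direction is chosen so that the substituent locant set {3} is lower than {6} at the first point of difference.
That gives the double bond between C-4 and C-5; a chloro group at C-3.
Putting it together: 3-chlorooct-4-ene.

3-chlorooct-4-ene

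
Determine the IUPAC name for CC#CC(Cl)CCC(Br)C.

7-bromo-4-chlorooct-2-yne

The longest chain bearing the multiple bond is 8 carbons long (octane).
The chain contains a C≡C triple bond, so the unsaturation ending is -yne.
Choose the numbering such that numbering from this end puts the triple bond at C-2 rather than C-6.
That gives the triple bond between C-2 and C-3; a bromo group at C-7; a chloro group at C-4.
Substituent prefixes are cited in alphabetical order (multiplying prefixes like di-/tri- are ignored for ordering).
The name is 7-bromo-4-chlorooct-2-yne.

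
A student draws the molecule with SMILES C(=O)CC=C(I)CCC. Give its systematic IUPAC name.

The longest carbon chain that includes the –CHO group and the multiple bond has 7 carbons, so the parent hydride is heptane.
An aldehyde (terminal –CHO) is the principal characteristic group, giving the suffix -al.
There is one C=C double bond, indicated by the ending -ene.
Number the chain so that the aldehyde carbon is C-1 by definition.
With this numbering: the double bond between C-3 and C-4; an iodo group at C-4.
Putting it together: 4-iodohept-3-enal.

4-iodohept-3-enal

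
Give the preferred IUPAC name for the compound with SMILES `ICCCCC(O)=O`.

The longest chain bearing the –COOH group is 5 carbons long (pentane).
A carboxylic acid (terminal –COOH) is the principal characteristic group, giving the suffix -oic acid.
Number the chain so that the carboxylic acid carbon is C-1 by definition.
With this numbering: an iodo group at C-5.
The name is 5-iodopentanoic acid.

5-iodopentanoic acid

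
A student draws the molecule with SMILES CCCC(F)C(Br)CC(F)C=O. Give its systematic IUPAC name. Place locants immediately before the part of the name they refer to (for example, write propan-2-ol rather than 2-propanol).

4-bromo-2,5-difluorooctanal

Counting along the main chain through the –CHO group gives 8 carbons: the parent is octane.
The principal characteristic group is an aldehyde (terminal –CHO), named with the suffix -al.
The numbering direction is chosen so that the aldehyde carbon is C-1 by definition.
That gives a bromo group at C-4; fluoro groups at C-2 and C-5.
The substituents are ordered alphabetically, ignoring any di-/tri- multipliers.
Putting it together: 4-bromo-2,5-difluorooctanal.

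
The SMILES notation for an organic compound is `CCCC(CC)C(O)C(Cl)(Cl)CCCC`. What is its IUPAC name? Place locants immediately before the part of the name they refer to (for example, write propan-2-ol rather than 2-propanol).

6,6-dichloro-4-ethyldecan-5-ol

The longest chain bearing the –OH group is 10 carbons long (decane).
An alcohol (–OH) is the principal characteristic group, giving the suffix -ol.
Number the chain so that numbering from this end puts the hydroxyl group at C-5 rather than C-6.
With this numbering: the hydroxyl at C-5; two chloro groups at C-6; an ethyl group at C-4.
Substituent prefixes are cited in alphabetical order (multiplying prefixes like di-/tri- are ignored for ordering).
Putting it together: 6,6-dichloro-4-ethyldecan-5-ol.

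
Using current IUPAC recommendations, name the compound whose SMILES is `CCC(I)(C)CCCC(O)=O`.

5-iodo-5-methylheptanoic acid

The longest chain bearing the –COOH group is 7 carbons long (heptane).
A carboxylic acid (terminal –COOH) is the principal characteristic group, giving the suffix -oic acid.
Number the chain so that the carboxylic acid carbon is C-1 by definition.
This places an iodo group at C-5; a methyl group at C-5.
Prefixes are listed alphabetically: iodo, methyl.
The name is 5-iodo-5-methylheptanoic acid.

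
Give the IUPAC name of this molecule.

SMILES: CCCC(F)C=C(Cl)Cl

1,1-dichloro-3-fluorohex-1-ene

The longest carbon chain that includes the multiple bond has 6 carbons, so the parent hydride is hexane.
A C=C double bond in the chain gives the infix -ene-.
Number the chain so that numbering from this end puts the double bond at C-1 rather than C-5.
With this numbering: the double bond between C-1 and C-2; two chloro groups at C-1; a fluoro group at C-3.
Substituent prefixes are cited in alphabetical order (multiplying prefixes like di-/tri- are ignored for ordering).
The name is 1,1-dichloro-3-fluorohex-1-ene.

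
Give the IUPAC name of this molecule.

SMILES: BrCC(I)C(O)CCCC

1-bromo-2-iodoheptan-3-ol

The longest carbon chain that includes the –OH group has 7 carbons, so the parent hydride is heptane.
The principal characteristic group is an alcohol (–OH), named with the suffix -ol.
Number the chain so that numbering from this end puts the hydroxyl group at C-3 rather than C-5.
This places the hydroxyl at C-3; a bromo group at C-1; an iodo group at C-2.
The substituents are ordered alphabetically, ignoring any di-/tri- multipliers.
Assembling the pieces gives 1-bromo-2-iodoheptan-3-ol.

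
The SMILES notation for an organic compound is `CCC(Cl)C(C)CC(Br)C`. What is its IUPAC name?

The longest continuous carbon chain has 7 atoms, so the parent hydride is heptane.
Number the chain so that the substituent locant set {2,4,5} is lower than {3,4,6} at the first point of difference.
With this numbering: a bromo group at C-2; a chloro group at C-5; a methyl group at C-4.
The substituents are ordered alphabetically, ignoring any di-/tri- multipliers.
The name is 2-bromo-5-chloro-4-methylheptane.

2-bromo-5-chloro-4-methylheptane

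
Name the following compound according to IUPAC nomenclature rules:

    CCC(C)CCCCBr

1-bromo-5-methylheptane

The longest carbon chain is 7 atoms: the parent is heptane.
The numbering direction is chosen so that the substituent locant set {1,5} is lower than {3,7} at the first point of difference.
That gives a bromo group at C-1; a methyl group at C-5.
Prefixes are listed alphabetically: bromo, methyl.
Assembling the pieces gives 1-bromo-5-methylheptane.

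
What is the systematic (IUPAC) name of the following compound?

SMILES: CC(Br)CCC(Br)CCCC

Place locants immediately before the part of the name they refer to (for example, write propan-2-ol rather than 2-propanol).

2,5-dibromononane

The parent chain contains 9 carbons (nonane).
The numbering direction is chosen so that the substituent locant set {2,5} is lower than {5,8} at the first point of difference.
With this numbering: bromo groups at C-2 and C-5.
Putting it together: 2,5-dibromononane.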